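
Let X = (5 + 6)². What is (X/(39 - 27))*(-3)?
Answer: -121/4 ≈ -30.250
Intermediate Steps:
X = 121 (X = 11² = 121)
(X/(39 - 27))*(-3) = (121/(39 - 27))*(-3) = (121/12)*(-3) = -121/4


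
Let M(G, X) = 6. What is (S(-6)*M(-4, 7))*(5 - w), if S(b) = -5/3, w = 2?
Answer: -30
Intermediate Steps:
S(b) = -5/3 (S(b) = -5*1/3 = -5/3)
(S(-6)*M(-4, 7))*(5 - w) = (-5/3*6)*(5 - 1*2) = -10*(5 - 2) = -10*3 = -30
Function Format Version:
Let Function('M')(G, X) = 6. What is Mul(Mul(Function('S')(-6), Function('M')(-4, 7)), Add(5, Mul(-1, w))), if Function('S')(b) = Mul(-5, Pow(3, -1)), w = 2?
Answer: -30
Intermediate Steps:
Function('S')(b) = Rational(-5, 3) (Function('S')(b) = Mul(-5, Rational(1, 3)) = Rational(-5, 3))
Mul(Mul(Function('S')(-6), Function('M')(-4, 7)), Add(5, Mul(-1, w))) = Mul(Mul(Rational(-5, 3), 6), Add(5, Mul(-1, 2))) = Mul(-10, Add(5, -2)) = Mul(-10, 3) = -30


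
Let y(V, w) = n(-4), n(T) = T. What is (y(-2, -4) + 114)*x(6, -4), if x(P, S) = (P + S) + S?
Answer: -220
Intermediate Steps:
x(P, S) = P + 2*S
y(V, w) = -4
(y(-2, -4) + 114)*x(6, -4) = (-4 + 114)*(6 + 2*(-4)) = 110*(6 - 8) = 110*(-2) = -220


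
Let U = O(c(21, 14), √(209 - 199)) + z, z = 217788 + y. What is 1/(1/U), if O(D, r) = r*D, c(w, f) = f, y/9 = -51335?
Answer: -244227 + 14*√10 ≈ -2.4418e+5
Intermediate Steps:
y = -462015 (y = 9*(-51335) = -462015)
z = -244227 (z = 217788 - 462015 = -244227)
O(D, r) = D*r
U = -244227 + 14*√10 (U = 14*√(209 - 199) - 244227 = 14*√10 - 244227 = -244227 + 14*√10 ≈ -2.4418e+5)
1/(1/U) = 1/(1/(-244227 + 14*√10)) = -244227 + 14*√10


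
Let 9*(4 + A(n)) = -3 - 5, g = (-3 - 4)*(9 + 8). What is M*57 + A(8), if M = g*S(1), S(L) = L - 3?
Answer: 122050/9 ≈ 13561.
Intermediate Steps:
g = -119 (g = -7*17 = -119)
S(L) = -3 + L
A(n) = -44/9 (A(n) = -4 + (-3 - 5)/9 = -4 + (⅑)*(-8) = -4 - 8/9 = -44/9)
M = 238 (M = -119*(-3 + 1) = -119*(-2) = 238)
M*57 + A(8) = 238*57 - 44/9 = 13566 - 44/9 = 122050/9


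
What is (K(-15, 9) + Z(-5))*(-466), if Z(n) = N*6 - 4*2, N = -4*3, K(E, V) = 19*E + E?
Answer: 177080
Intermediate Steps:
K(E, V) = 20*E
N = -12
Z(n) = -80 (Z(n) = -12*6 - 4*2 = -72 - 8 = -80)
(K(-15, 9) + Z(-5))*(-466) = (20*(-15) - 80)*(-466) = (-300 - 80)*(-466) = -380*(-466) = 177080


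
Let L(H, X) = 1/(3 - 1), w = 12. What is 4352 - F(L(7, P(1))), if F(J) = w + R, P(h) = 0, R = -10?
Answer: 4350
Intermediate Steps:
L(H, X) = ½ (L(H, X) = 1/2 = ½)
F(J) = 2 (F(J) = 12 - 10 = 2)
4352 - F(L(7, P(1))) = 4352 - 1*2 = 4352 - 2 = 4350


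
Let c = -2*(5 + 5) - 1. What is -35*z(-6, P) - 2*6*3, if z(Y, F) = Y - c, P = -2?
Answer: -561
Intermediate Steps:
c = -21 (c = -2*10 - 1 = -20 - 1 = -21)
z(Y, F) = 21 + Y (z(Y, F) = Y - 1*(-21) = Y + 21 = 21 + Y)
-35*z(-6, P) - 2*6*3 = -35*(21 - 6) - 2*6*3 = -35*15 - 12*3 = -525 - 36 = -561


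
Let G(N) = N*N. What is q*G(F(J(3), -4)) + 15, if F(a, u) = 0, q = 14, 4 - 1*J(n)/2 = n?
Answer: 15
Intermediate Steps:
J(n) = 8 - 2*n
G(N) = N**2
q*G(F(J(3), -4)) + 15 = 14*0**2 + 15 = 14*0 + 15 = 0 + 15 = 15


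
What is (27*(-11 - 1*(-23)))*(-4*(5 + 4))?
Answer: -11664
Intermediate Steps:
(27*(-11 - 1*(-23)))*(-4*(5 + 4)) = (27*(-11 + 23))*(-4*9) = (27*12)*(-36) = 324*(-36) = -11664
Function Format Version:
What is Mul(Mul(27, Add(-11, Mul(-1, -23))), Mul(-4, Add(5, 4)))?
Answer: -11664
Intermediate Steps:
Mul(Mul(27, Add(-11, Mul(-1, -23))), Mul(-4, Add(5, 4))) = Mul(Mul(27, Add(-11, 23)), Mul(-4, 9)) = Mul(Mul(27, 12), -36) = Mul(324, -36) = -11664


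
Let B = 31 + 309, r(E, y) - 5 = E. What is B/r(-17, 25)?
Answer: -85/3 ≈ -28.333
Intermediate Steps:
r(E, y) = 5 + E
B = 340
B/r(-17, 25) = 340/(5 - 17) = 340/(-12) = 340*(-1/12) = -85/3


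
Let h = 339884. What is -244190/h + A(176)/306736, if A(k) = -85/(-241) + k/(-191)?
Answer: -861954148230511/1199736547780336 ≈ -0.71845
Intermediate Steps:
A(k) = 85/241 - k/191 (A(k) = -85*(-1/241) + k*(-1/191) = 85/241 - k/191)
-244190/h + A(176)/306736 = -244190/339884 + (85/241 - 1/191*176)/306736 = -244190*1/339884 + (85/241 - 176/191)*(1/306736) = -122095/169942 - 26181/46031*1/306736 = -122095/169942 - 26181/14119364816 = -861954148230511/1199736547780336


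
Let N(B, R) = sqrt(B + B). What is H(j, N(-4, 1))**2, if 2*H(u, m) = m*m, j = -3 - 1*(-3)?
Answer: 16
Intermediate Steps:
j = 0 (j = -3 + 3 = 0)
N(B, R) = sqrt(2)*sqrt(B) (N(B, R) = sqrt(2*B) = sqrt(2)*sqrt(B))
H(u, m) = m**2/2 (H(u, m) = (m*m)/2 = m**2/2)
H(j, N(-4, 1))**2 = ((sqrt(2)*sqrt(-4))**2/2)**2 = ((sqrt(2)*(2*I))**2/2)**2 = ((2*I*sqrt(2))**2/2)**2 = ((1/2)*(-8))**2 = (-4)**2 = 16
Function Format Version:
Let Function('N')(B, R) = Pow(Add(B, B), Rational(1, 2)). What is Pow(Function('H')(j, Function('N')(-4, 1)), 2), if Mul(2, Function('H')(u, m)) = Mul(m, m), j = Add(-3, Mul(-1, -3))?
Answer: 16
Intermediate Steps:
j = 0 (j = Add(-3, 3) = 0)
Function('N')(B, R) = Mul(Pow(2, Rational(1, 2)), Pow(B, Rational(1, 2))) (Function('N')(B, R) = Pow(Mul(2, B), Rational(1, 2)) = Mul(Pow(2, Rational(1, 2)), Pow(B, Rational(1, 2))))
Function('H')(u, m) = Mul(Rational(1, 2), Pow(m, 2)) (Function('H')(u, m) = Mul(Rational(1, 2), Mul(m, m)) = Mul(Rational(1, 2), Pow(m, 2)))
Pow(Function('H')(j, Function('N')(-4, 1)), 2) = Pow(Mul(Rational(1, 2), Pow(Mul(Pow(2, Rational(1, 2)), Pow(-4, Rational(1, 2))), 2)), 2) = Pow(Mul(Rational(1, 2), Pow(Mul(Pow(2, Rational(1, 2)), Mul(2, I)), 2)), 2) = Pow(Mul(Rational(1, 2), Pow(Mul(2, I, Pow(2, Rational(1, 2))), 2)), 2) = Pow(Mul(Rational(1, 2), -8), 2) = Pow(-4, 2) = 16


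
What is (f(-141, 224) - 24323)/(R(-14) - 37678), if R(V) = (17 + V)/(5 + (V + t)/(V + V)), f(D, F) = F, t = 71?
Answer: 2000217/3127190 ≈ 0.63962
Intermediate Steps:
R(V) = (17 + V)/(5 + (71 + V)/(2*V)) (R(V) = (17 + V)/(5 + (V + 71)/(V + V)) = (17 + V)/(5 + (71 + V)/((2*V))) = (17 + V)/(5 + (71 + V)*(1/(2*V))) = (17 + V)/(5 + (71 + V)/(2*V)))
(f(-141, 224) - 24323)/(R(-14) - 37678) = (224 - 24323)/(2*(-14)*(17 - 14)/(71 + 11*(-14)) - 37678) = -24099/(2*(-14)*3/(71 - 154) - 37678) = -24099/(2*(-14)*3/(-83) - 37678) = -24099/(2*(-14)*(-1/83)*3 - 37678) = -24099/(84/83 - 37678) = -24099/(-3127190/83) = -24099*(-83/3127190) = 2000217/3127190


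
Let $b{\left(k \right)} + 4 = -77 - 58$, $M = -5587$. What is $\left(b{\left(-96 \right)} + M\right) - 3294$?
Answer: $-9020$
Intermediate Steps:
$b{\left(k \right)} = -139$ ($b{\left(k \right)} = -4 - 135 = -139$)
$\left(b{\left(-96 \right)} + M\right) - 3294 = \left(-139 - 5587\right) - 3294 = -5726 - 3294 = -9020$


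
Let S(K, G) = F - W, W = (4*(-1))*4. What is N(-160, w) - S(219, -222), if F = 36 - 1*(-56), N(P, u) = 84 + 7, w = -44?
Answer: -17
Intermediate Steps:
W = -16 (W = -4*4 = -16)
N(P, u) = 91
F = 92 (F = 36 + 56 = 92)
S(K, G) = 108 (S(K, G) = 92 - 1*(-16) = 92 + 16 = 108)
N(-160, w) - S(219, -222) = 91 - 1*108 = 91 - 108 = -17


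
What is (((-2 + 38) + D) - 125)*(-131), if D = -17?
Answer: 13886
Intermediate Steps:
(((-2 + 38) + D) - 125)*(-131) = (((-2 + 38) - 17) - 125)*(-131) = ((36 - 17) - 125)*(-131) = (19 - 125)*(-131) = -106*(-131) = 13886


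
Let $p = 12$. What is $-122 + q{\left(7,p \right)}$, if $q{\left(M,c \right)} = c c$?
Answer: $22$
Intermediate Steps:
$q{\left(M,c \right)} = c^{2}$
$-122 + q{\left(7,p \right)} = -122 + 12^{2} = -122 + 144 = 22$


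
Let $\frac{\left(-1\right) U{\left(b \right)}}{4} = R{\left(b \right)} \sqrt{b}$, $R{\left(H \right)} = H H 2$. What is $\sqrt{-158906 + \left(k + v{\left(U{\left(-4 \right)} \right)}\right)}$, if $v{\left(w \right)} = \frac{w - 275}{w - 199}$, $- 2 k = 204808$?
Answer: $\frac{\sqrt{-2888452899346633 - 2045545472 i}}{105137} \approx 0.00018101 - 511.18 i$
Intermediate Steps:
$k = -102404$ ($k = \left(- \frac{1}{2}\right) 204808 = -102404$)
$R{\left(H \right)} = 2 H^{2}$ ($R{\left(H \right)} = H^{2} \cdot 2 = 2 H^{2}$)
$U{\left(b \right)} = - 8 b^{\frac{5}{2}}$ ($U{\left(b \right)} = - 4 \cdot 2 b^{2} \sqrt{b} = - 4 \cdot 2 b^{\frac{5}{2}} = - 8 b^{\frac{5}{2}}$)
$v{\left(w \right)} = \frac{-275 + w}{-199 + w}$
$\sqrt{-158906 + \left(k + v{\left(U{\left(-4 \right)} \right)}\right)} = \sqrt{-158906 - \left(102404 - \frac{-275 - 8 \left(-4\right)^{\frac{5}{2}}}{-199 - 8 \left(-4\right)^{\frac{5}{2}}}\right)} = \sqrt{-158906 - \left(102404 - \frac{-275 - 8 \cdot 32 i}{-199 - 8 \cdot 32 i}\right)} = \sqrt{-158906 - \left(102404 - \frac{-275 - 256 i}{-199 - 256 i}\right)} = \sqrt{-158906 - \left(102404 - \frac{-199 + 256 i}{105137} \left(-275 - 256 i\right)\right)} = \sqrt{-158906 - \left(102404 - \frac{\left(-275 - 256 i\right) \left(-199 + 256 i\right)}{105137}\right)} = \sqrt{-261310 + \frac{\left(-275 - 256 i\right) \left(-199 + 256 i\right)}{105137}}$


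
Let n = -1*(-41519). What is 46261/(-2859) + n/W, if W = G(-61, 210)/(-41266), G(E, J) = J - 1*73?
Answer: -4898396949143/391683 ≈ -1.2506e+7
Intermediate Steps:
G(E, J) = -73 + J (G(E, J) = J - 73 = -73 + J)
W = -137/41266 (W = (-73 + 210)/(-41266) = 137*(-1/41266) = -137/41266 ≈ -0.0033199)
n = 41519
46261/(-2859) + n/W = 46261/(-2859) + 41519/(-137/41266) = 46261*(-1/2859) + 41519*(-41266/137) = -46261/2859 - 1713323054/137 = -4898396949143/391683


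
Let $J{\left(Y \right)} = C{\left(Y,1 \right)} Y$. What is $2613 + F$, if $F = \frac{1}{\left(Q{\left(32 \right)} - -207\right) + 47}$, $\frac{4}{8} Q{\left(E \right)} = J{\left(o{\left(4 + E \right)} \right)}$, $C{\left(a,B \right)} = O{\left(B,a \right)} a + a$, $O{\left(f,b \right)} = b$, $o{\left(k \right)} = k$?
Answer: $\frac{251260855}{96158} \approx 2613.0$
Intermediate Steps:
$C{\left(a,B \right)} = a + a^{2}$ ($C{\left(a,B \right)} = a a + a = a^{2} + a = a + a^{2}$)
$J{\left(Y \right)} = Y^{2} \left(1 + Y\right)$ ($J{\left(Y \right)} = Y \left(1 + Y\right) Y = Y^{2} \left(1 + Y\right)$)
$Q{\left(E \right)} = 2 \left(4 + E\right)^{2} \left(5 + E\right)$ ($Q{\left(E \right)} = 2 \left(4 + E\right)^{2} \left(1 + \left(4 + E\right)\right) = 2 \left(4 + E\right)^{2} \left(5 + E\right)$)
$F = \frac{1}{96158}$ ($F = \frac{1}{\left(2 \left(4 + 32\right)^{2} \left(5 + 32\right) - -207\right) + 47} = \frac{1}{\left(2 \cdot 36^{2} \cdot 37 + 207\right) + 47} = \frac{1}{\left(2 \cdot 1296 \cdot 37 + 207\right) + 47} = \frac{1}{\left(95904 + 207\right) + 47} = \frac{1}{96111 + 47} = \frac{1}{96158} \approx 1.04 \cdot 10^{-5}$)
$2613 + F = 2613 + \frac{1}{96158} = \frac{251260855}{96158}$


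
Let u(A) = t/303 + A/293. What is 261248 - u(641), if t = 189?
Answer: 7731028864/29593 ≈ 2.6125e+5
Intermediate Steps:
u(A) = 63/101 + A/293 (u(A) = 189/303 + A/293 = 189*(1/303) + A*(1/293) = 63/101 + A/293)
261248 - u(641) = 261248 - (63/101 + (1/293)*641) = 261248 - (63/101 + 641/293) = 261248 - 1*83200/29593 = 261248 - 83200/29593 = 7731028864/29593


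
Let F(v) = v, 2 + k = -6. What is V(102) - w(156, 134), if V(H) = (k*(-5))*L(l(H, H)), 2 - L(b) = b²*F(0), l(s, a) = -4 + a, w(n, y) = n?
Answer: -76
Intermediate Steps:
k = -8 (k = -2 - 6 = -8)
L(b) = 2 (L(b) = 2 - b²*0 = 2 - 1*0 = 2 + 0 = 2)
V(H) = 80 (V(H) = -8*(-5)*2 = 40*2 = 80)
V(102) - w(156, 134) = 80 - 1*156 = 80 - 156 = -76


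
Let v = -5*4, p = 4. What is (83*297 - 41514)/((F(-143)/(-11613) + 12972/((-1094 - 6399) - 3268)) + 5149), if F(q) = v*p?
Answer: -702442278153/214435946167 ≈ -3.2758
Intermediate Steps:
v = -20
F(q) = -80 (F(q) = -20*4 = -80)
(83*297 - 41514)/((F(-143)/(-11613) + 12972/((-1094 - 6399) - 3268)) + 5149) = (83*297 - 41514)/((-80/(-11613) + 12972/((-1094 - 6399) - 3268)) + 5149) = (24651 - 41514)/((-80*(-1/11613) + 12972/(-7493 - 3268)) + 5149) = -16863/((80/11613 + 12972/(-10761)) + 5149) = -16863/((80/11613 + 12972*(-1/10761)) + 5149) = -16863/((80/11613 - 4324/3587) + 5149) = -16863/(-49927652/41655831 + 5149) = -16863/214435946167/41655831 = -16863*41655831/214435946167 = -702442278153/214435946167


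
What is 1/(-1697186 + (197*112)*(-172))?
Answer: -1/5492194 ≈ -1.8208e-7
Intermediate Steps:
1/(-1697186 + (197*112)*(-172)) = 1/(-1697186 + 22064*(-172)) = 1/(-1697186 - 3795008) = 1/(-5492194) = -1/5492194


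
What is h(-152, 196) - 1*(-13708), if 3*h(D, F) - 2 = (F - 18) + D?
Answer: 41152/3 ≈ 13717.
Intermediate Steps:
h(D, F) = -16/3 + D/3 + F/3 (h(D, F) = ⅔ + ((F - 18) + D)/3 = ⅔ + ((-18 + F) + D)/3 = ⅔ + (-18 + D + F)/3 = ⅔ + (-6 + D/3 + F/3) = -16/3 + D/3 + F/3)
h(-152, 196) - 1*(-13708) = (-16/3 + (⅓)*(-152) + (⅓)*196) - 1*(-13708) = (-16/3 - 152/3 + 196/3) + 13708 = 28/3 + 13708 = 41152/3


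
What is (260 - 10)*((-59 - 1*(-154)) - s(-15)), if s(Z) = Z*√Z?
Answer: 23750 + 3750*I*√15 ≈ 23750.0 + 14524.0*I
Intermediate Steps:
s(Z) = Z^(3/2)
(260 - 10)*((-59 - 1*(-154)) - s(-15)) = (260 - 10)*((-59 - 1*(-154)) - (-15)^(3/2)) = 250*((-59 + 154) - (-15)*I*√15) = 250*(95 + 15*I*√15) = 23750 + 3750*I*√15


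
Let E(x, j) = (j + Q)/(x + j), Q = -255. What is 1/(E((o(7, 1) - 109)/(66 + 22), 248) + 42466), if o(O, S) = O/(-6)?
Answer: 130283/5532594182 ≈ 2.3548e-5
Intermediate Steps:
o(O, S) = -O/6 (o(O, S) = O*(-⅙) = -O/6)
E(x, j) = (-255 + j)/(j + x) (E(x, j) = (j - 255)/(x + j) = (-255 + j)/(j + x))
1/(E((o(7, 1) - 109)/(66 + 22), 248) + 42466) = 1/((-255 + 248)/(248 + (-⅙*7 - 109)/(66 + 22)) + 42466) = 1/(-7/(248 + (-7/6 - 109)/88) + 42466) = 1/(-7/(248 - 661/6*1/88) + 42466) = 1/(-7/(248 - 661/528) + 42466) = 1/(-7/(130283/528) + 42466) = 1/((528/130283)*(-7) + 42466) = 1/(-3696/130283 + 42466) = 1/(5532594182/130283) = 130283/5532594182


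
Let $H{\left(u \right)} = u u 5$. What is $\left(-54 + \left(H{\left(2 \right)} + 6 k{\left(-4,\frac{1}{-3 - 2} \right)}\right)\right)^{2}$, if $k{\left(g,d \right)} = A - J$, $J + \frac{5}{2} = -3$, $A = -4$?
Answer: $625$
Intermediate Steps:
$J = - \frac{11}{2}$ ($J = - \frac{5}{2} - 3 = - \frac{11}{2} \approx -5.5$)
$k{\left(g,d \right)} = \frac{3}{2}$ ($k{\left(g,d \right)} = -4 - - \frac{11}{2} = -4 + \frac{11}{2} = \frac{3}{2}$)
$H{\left(u \right)} = 5 u^{2}$ ($H{\left(u \right)} = u^{2} \cdot 5 = 5 u^{2}$)
$\left(-54 + \left(H{\left(2 \right)} + 6 k{\left(-4,\frac{1}{-3 - 2} \right)}\right)\right)^{2} = \left(-54 + \left(5 \cdot 2^{2} + 6 \cdot \frac{3}{2}\right)\right)^{2} = \left(-54 + \left(5 \cdot 4 + 9\right)\right)^{2} = \left(-54 + \left(20 + 9\right)\right)^{2} = \left(-54 + 29\right)^{2} = \left(-25\right)^{2} = 625$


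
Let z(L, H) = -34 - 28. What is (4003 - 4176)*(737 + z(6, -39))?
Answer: -116775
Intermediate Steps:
z(L, H) = -62
(4003 - 4176)*(737 + z(6, -39)) = (4003 - 4176)*(737 - 62) = -173*675 = -116775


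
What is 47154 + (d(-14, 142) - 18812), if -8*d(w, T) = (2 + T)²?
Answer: 25750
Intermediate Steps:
d(w, T) = -(2 + T)²/8
47154 + (d(-14, 142) - 18812) = 47154 + (-(2 + 142)²/8 - 18812) = 47154 + (-⅛*144² - 18812) = 47154 + (-⅛*20736 - 18812) = 47154 + (-2592 - 18812) = 47154 - 21404 = 25750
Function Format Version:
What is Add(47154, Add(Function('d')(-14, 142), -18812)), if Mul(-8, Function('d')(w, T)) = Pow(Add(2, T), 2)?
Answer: 25750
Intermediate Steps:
Function('d')(w, T) = Mul(Rational(-1, 8), Pow(Add(2, T), 2))
Add(47154, Add(Function('d')(-14, 142), -18812)) = Add(47154, Add(Mul(Rational(-1, 8), Pow(Add(2, 142), 2)), -18812)) = Add(47154, Add(Mul(Rational(-1, 8), Pow(144, 2)), -18812)) = Add(47154, Add(Mul(Rational(-1, 8), 20736), -18812)) = Add(47154, Add(-2592, -18812)) = Add(47154, -21404) = 25750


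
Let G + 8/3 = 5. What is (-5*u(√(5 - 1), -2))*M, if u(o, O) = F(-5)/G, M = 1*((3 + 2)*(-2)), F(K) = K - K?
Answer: 0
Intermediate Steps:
F(K) = 0
G = 7/3 (G = -8/3 + 5 = 7/3 ≈ 2.3333)
M = -10 (M = 1*(5*(-2)) = 1*(-10) = -10)
u(o, O) = 0 (u(o, O) = 0/(7/3) = 0*(3/7) = 0)
(-5*u(√(5 - 1), -2))*M = -5*0*(-10) = 0*(-10) = 0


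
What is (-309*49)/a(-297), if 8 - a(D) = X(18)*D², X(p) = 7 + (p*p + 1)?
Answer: 15141/29285380 ≈ 0.00051702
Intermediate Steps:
X(p) = 8 + p² (X(p) = 7 + (p² + 1) = 7 + (1 + p²) = 8 + p²)
a(D) = 8 - 332*D² (a(D) = 8 - (8 + 18²)*D² = 8 - (8 + 324)*D² = 8 - 332*D²)
(-309*49)/a(-297) = (-309*49)/(8 - 332*(-297)²) = -15141/(8 - 332*88209) = -15141/(8 - 29285388) = -15141/(-29285380) = -15141*(-1/29285380) = 15141/29285380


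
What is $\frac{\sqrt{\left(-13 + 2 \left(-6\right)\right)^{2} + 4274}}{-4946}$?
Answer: $- \frac{\sqrt{4899}}{4946} \approx -0.014151$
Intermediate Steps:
$\frac{\sqrt{\left(-13 + 2 \left(-6\right)\right)^{2} + 4274}}{-4946} = \sqrt{\left(-13 - 12\right)^{2} + 4274} \left(- \frac{1}{4946}\right) = \sqrt{\left(-25\right)^{2} + 4274} \left(- \frac{1}{4946}\right) = \sqrt{625 + 4274} \left(- \frac{1}{4946}\right) = \sqrt{4899} \left(- \frac{1}{4946}\right) = - \frac{\sqrt{4899}}{4946}$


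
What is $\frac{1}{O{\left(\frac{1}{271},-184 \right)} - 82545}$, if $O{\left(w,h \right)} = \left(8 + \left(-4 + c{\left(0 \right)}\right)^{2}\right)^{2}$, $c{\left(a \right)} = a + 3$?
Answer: $- \frac{1}{82464} \approx -1.2127 \cdot 10^{-5}$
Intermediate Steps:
$c{\left(a \right)} = 3 + a$
$O{\left(w,h \right)} = 81$ ($O{\left(w,h \right)} = \left(8 + \left(-4 + \left(3 + 0\right)\right)^{2}\right)^{2} = \left(8 + \left(-4 + 3\right)^{2}\right)^{2} = \left(8 + \left(-1\right)^{2}\right)^{2} = \left(8 + 1\right)^{2} = 9^{2} = 81$)
$\frac{1}{O{\left(\frac{1}{271},-184 \right)} - 82545} = \frac{1}{81 - 82545} = \frac{1}{-82464} = - \frac{1}{82464}$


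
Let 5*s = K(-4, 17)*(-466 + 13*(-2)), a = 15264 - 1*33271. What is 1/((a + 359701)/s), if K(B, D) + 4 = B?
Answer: 16/6945 ≈ 0.0023038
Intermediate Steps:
a = -18007 (a = 15264 - 33271 = -18007)
K(B, D) = -4 + B
s = 3936/5 (s = ((-4 - 4)*(-466 + 13*(-2)))/5 = (-8*(-466 - 26))/5 = (-8*(-492))/5 = (1/5)*3936 = 3936/5 ≈ 787.20)
1/((a + 359701)/s) = 1/((-18007 + 359701)/(3936/5)) = 1/(341694*(5/3936)) = 1/(6945/16) = 16/6945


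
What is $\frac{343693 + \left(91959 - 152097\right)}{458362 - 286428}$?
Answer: $\frac{283555}{171934} \approx 1.6492$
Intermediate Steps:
$\frac{343693 + \left(91959 - 152097\right)}{458362 - 286428} = \frac{343693 - 60138}{171934} = 283555 \cdot \frac{1}{171934} = \frac{283555}{171934}$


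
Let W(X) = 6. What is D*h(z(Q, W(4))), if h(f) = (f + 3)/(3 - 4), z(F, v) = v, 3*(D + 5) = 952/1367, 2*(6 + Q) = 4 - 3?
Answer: 58659/1367 ≈ 42.911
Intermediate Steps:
Q = -11/2 (Q = -6 + (4 - 3)/2 = -6 + (1/2)*1 = -6 + 1/2 = -11/2 ≈ -5.5000)
D = -19553/4101 (D = -5 + (952/1367)/3 = -5 + (952*(1/1367))/3 = -5 + (1/3)*(952/1367) = -5 + 952/4101 = -19553/4101 ≈ -4.7679)
h(f) = -3 - f (h(f) = (3 + f)/(-1) = (3 + f)*(-1) = -3 - f)
D*h(z(Q, W(4))) = -19553*(-3 - 1*6)/4101 = -19553*(-3 - 6)/4101 = -19553/4101*(-9) = 58659/1367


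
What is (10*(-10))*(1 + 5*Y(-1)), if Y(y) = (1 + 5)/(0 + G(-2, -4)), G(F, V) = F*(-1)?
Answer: -1600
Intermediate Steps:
G(F, V) = -F
Y(y) = 3 (Y(y) = (1 + 5)/(0 - 1*(-2)) = 6/(0 + 2) = 6/2 = 6*(½) = 3)
(10*(-10))*(1 + 5*Y(-1)) = (10*(-10))*(1 + 5*3) = -100*(1 + 15) = -100*16 = -1600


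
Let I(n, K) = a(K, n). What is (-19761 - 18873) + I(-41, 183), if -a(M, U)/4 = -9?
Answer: -38598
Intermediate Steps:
a(M, U) = 36 (a(M, U) = -4*(-9) = 36)
I(n, K) = 36
(-19761 - 18873) + I(-41, 183) = (-19761 - 18873) + 36 = -38634 + 36 = -38598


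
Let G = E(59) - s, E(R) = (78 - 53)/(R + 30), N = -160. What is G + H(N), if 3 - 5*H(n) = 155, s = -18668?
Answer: 8293857/445 ≈ 18638.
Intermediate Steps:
H(n) = -152/5 (H(n) = ⅗ - ⅕*155 = ⅗ - 31 = -152/5)
E(R) = 25/(30 + R)
G = 1661477/89 (G = 25/(30 + 59) - 1*(-18668) = 25/89 + 18668 = 1661477/89 ≈ 18668.)
G + H(N) = 1661477/89 - 152/5 = 8293857/445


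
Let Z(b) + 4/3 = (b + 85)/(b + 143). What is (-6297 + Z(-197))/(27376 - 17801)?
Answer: -169999/258525 ≈ -0.65757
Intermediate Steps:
Z(b) = -4/3 + (85 + b)/(143 + b) (Z(b) = -4/3 + (b + 85)/(b + 143) = -4/3 + (85 + b)/(143 + b))
(-6297 + Z(-197))/(27376 - 17801) = (-6297 + (-317 - 1*(-197))/(3*(143 - 197)))/(27376 - 17801) = (-6297 + (⅓)*(-317 + 197)/(-54))/9575 = (-6297 + (⅓)*(-1/54)*(-120))*(1/9575) = (-6297 + 20/27)*(1/9575) = -169999/27*1/9575 = -169999/258525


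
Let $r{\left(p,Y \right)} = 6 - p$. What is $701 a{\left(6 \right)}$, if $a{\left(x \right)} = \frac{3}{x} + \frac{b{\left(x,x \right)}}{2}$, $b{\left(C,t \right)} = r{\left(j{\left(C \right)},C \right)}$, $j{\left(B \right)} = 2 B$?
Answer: $- \frac{3505}{2} \approx -1752.5$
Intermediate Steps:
$b{\left(C,t \right)} = 6 - 2 C$
$a{\left(x \right)} = 3 - x + \frac{3}{x}$ ($a{\left(x \right)} = \frac{3}{x} + \frac{6 - 2 x}{2} = \frac{3}{x} + \left(6 - 2 x\right) \frac{1}{2} = \frac{3}{x} - \left(-3 + x\right) = 3 - x + \frac{3}{x}$)
$701 a{\left(6 \right)} = 701 \left(3 - 6 + \frac{3}{6}\right) = 701 \left(3 - 6 + 3 \cdot \frac{1}{6}\right) = 701 \left(3 - 6 + \frac{1}{2}\right) = 701 \left(- \frac{5}{2}\right) = - \frac{3505}{2}$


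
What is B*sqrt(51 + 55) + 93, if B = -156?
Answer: 93 - 156*sqrt(106) ≈ -1513.1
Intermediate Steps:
B*sqrt(51 + 55) + 93 = -156*sqrt(51 + 55) + 93 = -156*sqrt(106) + 93 = 93 - 156*sqrt(106)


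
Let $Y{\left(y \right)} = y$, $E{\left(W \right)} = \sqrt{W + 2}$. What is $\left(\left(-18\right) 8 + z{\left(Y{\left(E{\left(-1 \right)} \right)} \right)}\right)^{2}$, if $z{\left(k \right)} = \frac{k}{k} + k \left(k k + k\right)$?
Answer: $19881$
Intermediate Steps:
$E{\left(W \right)} = \sqrt{2 + W}$
$z{\left(k \right)} = 1 + k \left(k + k^{2}\right)$ ($z{\left(k \right)} = 1 + k \left(k^{2} + k\right) = 1 + k \left(k + k^{2}\right)$)
$\left(\left(-18\right) 8 + z{\left(Y{\left(E{\left(-1 \right)} \right)} \right)}\right)^{2} = \left(\left(-18\right) 8 + \left(1 + \left(\sqrt{2 - 1}\right)^{2} + \left(\sqrt{2 - 1}\right)^{3}\right)\right)^{2} = \left(-144 + \left(1 + \left(\sqrt{1}\right)^{2} + \left(\sqrt{1}\right)^{3}\right)\right)^{2} = \left(-144 + \left(1 + 1^{2} + 1^{3}\right)\right)^{2} = \left(-144 + \left(1 + 1 + 1\right)\right)^{2} = \left(-144 + 3\right)^{2} = \left(-141\right)^{2} = 19881$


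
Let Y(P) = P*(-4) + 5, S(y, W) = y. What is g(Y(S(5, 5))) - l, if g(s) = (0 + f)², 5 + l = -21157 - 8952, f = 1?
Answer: 30115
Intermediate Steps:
Y(P) = 5 - 4*P (Y(P) = -4*P + 5 = 5 - 4*P)
l = -30114 (l = -5 + (-21157 - 8952) = -5 - 30109 = -30114)
g(s) = 1 (g(s) = (0 + 1)² = 1² = 1)
g(Y(S(5, 5))) - l = 1 - 1*(-30114) = 1 + 30114 = 30115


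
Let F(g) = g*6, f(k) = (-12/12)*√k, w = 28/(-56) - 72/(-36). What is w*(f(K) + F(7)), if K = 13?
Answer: 63 - 3*√13/2 ≈ 57.592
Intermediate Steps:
w = 3/2 (w = 28*(-1/56) - 72*(-1/36) = -½ + 2 = 3/2 ≈ 1.5000)
f(k) = -√k (f(k) = (-12*1/12)*√k = -√k)
F(g) = 6*g
w*(f(K) + F(7)) = 3*(-√13 + 6*7)/2 = 3*(-√13 + 42)/2 = 3*(42 - √13)/2 = 63 - 3*√13/2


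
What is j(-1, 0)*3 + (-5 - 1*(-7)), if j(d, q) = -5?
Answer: -13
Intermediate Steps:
j(-1, 0)*3 + (-5 - 1*(-7)) = -5*3 + (-5 - 1*(-7)) = -15 + (-5 + 7) = -15 + 2 = -13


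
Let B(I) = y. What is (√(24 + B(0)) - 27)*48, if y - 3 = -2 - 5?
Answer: -1296 + 96*√5 ≈ -1081.3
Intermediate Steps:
y = -4 (y = 3 + (-2 - 5) = 3 - 7 = -4)
B(I) = -4
(√(24 + B(0)) - 27)*48 = (√(24 - 4) - 27)*48 = (√20 - 27)*48 = (2*√5 - 27)*48 = (-27 + 2*√5)*48 = -1296 + 96*√5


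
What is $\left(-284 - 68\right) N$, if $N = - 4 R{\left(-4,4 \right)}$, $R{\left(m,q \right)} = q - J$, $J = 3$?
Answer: $1408$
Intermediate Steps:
$R{\left(m,q \right)} = -3 + q$ ($R{\left(m,q \right)} = q - 3 = -3 + q$)
$N = -4$ ($N = - 4 \left(-3 + 4\right) = \left(-4\right) 1 = -4$)
$\left(-284 - 68\right) N = \left(-284 - 68\right) \left(-4\right) = \left(-352\right) \left(-4\right) = 1408$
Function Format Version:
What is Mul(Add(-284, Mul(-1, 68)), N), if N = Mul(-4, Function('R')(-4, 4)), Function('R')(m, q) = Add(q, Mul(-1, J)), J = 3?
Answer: 1408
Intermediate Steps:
Function('R')(m, q) = Add(-3, q) (Function('R')(m, q) = Add(q, Mul(-1, 3)) = Add(q, -3) = Add(-3, q))
N = -4 (N = Mul(-4, Add(-3, 4)) = Mul(-4, 1) = -4)
Mul(Add(-284, Mul(-1, 68)), N) = Mul(Add(-284, Mul(-1, 68)), -4) = Mul(Add(-284, -68), -4) = Mul(-352, -4) = 1408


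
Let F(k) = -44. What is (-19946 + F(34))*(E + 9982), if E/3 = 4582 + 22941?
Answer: -1850094490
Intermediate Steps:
E = 82569 (E = 3*(4582 + 22941) = 3*27523 = 82569)
(-19946 + F(34))*(E + 9982) = (-19946 - 44)*(82569 + 9982) = -19990*92551 = -1850094490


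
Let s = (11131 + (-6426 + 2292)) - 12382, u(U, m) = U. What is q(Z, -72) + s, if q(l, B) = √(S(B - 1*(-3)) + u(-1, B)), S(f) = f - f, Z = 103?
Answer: -5385 + I ≈ -5385.0 + 1.0*I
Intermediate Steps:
S(f) = 0
q(l, B) = I (q(l, B) = √(0 - 1) = √(-1) = I)
s = -5385 (s = (11131 - 4134) - 12382 = 6997 - 12382 = -5385)
q(Z, -72) + s = I - 5385 = -5385 + I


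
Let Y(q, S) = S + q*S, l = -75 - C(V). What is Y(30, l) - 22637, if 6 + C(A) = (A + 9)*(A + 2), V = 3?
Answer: -26636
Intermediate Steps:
C(A) = -6 + (2 + A)*(9 + A) (C(A) = -6 + (A + 9)*(A + 2) = -6 + (9 + A)*(2 + A) = -6 + (2 + A)*(9 + A))
l = -129 (l = -75 - (12 + 3**2 + 11*3) = -75 - (12 + 9 + 33) = -75 - 1*54 = -75 - 54 = -129)
Y(q, S) = S + S*q
Y(30, l) - 22637 = -129*(1 + 30) - 22637 = -129*31 - 22637 = -3999 - 22637 = -26636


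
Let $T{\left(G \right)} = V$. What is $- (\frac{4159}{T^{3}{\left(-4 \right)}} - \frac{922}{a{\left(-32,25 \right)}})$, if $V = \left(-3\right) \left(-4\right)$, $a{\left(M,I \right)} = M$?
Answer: $- \frac{53947}{1728} \approx -31.219$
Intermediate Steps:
$V = 12$
$T{\left(G \right)} = 12$
$- (\frac{4159}{T^{3}{\left(-4 \right)}} - \frac{922}{a{\left(-32,25 \right)}}) = - (\frac{4159}{12^{3}} - \frac{922}{-32}) = - (\frac{4159}{1728} - - \frac{461}{16}) = - (4159 \cdot \frac{1}{1728} + \frac{461}{16}) = - (\frac{4159}{1728} + \frac{461}{16}) = \left(-1\right) \frac{53947}{1728} = - \frac{53947}{1728}$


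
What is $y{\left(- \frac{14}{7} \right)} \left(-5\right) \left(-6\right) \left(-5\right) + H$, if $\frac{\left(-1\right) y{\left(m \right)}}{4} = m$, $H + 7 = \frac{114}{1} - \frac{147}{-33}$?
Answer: $- \frac{11974}{11} \approx -1088.5$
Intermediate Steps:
$H = \frac{1226}{11}$ ($H = -7 + \left(\frac{114}{1} - \frac{147}{-33}\right) = -7 + \left(114 \cdot 1 - - \frac{49}{11}\right) = -7 + \left(114 + \frac{49}{11}\right) = -7 + \frac{1303}{11} = \frac{1226}{11} \approx 111.45$)
$y{\left(m \right)} = - 4 m$
$y{\left(- \frac{14}{7} \right)} \left(-5\right) \left(-6\right) \left(-5\right) + H = - 4 \left(- \frac{14}{7}\right) \left(-5\right) \left(-6\right) \left(-5\right) + \frac{1226}{11} = - 4 \left(\left(-14\right) \frac{1}{7}\right) 30 \left(-5\right) + \frac{1226}{11} = \left(-4\right) \left(-2\right) \left(-150\right) + \frac{1226}{11} = 8 \left(-150\right) + \frac{1226}{11} = -1200 + \frac{1226}{11} = - \frac{11974}{11}$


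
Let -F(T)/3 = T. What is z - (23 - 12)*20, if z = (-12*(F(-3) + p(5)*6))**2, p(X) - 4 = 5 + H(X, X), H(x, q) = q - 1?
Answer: 1089716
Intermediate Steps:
H(x, q) = -1 + q
p(X) = 8 + X (p(X) = 4 + (5 + (-1 + X)) = 4 + (4 + X) = 8 + X)
F(T) = -3*T
z = 1089936 (z = (-12*(-3*(-3) + (8 + 5)*6))**2 = (-12*(9 + 13*6))**2 = (-12*(9 + 78))**2 = (-12*87)**2 = (-1044)**2 = 1089936)
z - (23 - 12)*20 = 1089936 - (23 - 12)*20 = 1089936 - 11*20 = 1089936 - 1*220 = 1089936 - 220 = 1089716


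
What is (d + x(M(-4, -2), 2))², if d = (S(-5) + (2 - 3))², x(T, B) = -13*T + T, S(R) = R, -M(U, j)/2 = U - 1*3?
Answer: 17424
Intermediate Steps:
M(U, j) = 6 - 2*U (M(U, j) = -2*(U - 1*3) = -2*(U - 3) = -2*(-3 + U) = 6 - 2*U)
x(T, B) = -12*T
d = 36 (d = (-5 + (2 - 3))² = (-5 - 1)² = (-6)² = 36)
(d + x(M(-4, -2), 2))² = (36 - 12*(6 - 2*(-4)))² = (36 - 12*(6 + 8))² = (36 - 12*14)² = (36 - 168)² = (-132)² = 17424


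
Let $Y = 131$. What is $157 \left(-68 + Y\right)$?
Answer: $9891$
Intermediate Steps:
$157 \left(-68 + Y\right) = 157 \left(-68 + 131\right) = 157 \cdot 63 = 9891$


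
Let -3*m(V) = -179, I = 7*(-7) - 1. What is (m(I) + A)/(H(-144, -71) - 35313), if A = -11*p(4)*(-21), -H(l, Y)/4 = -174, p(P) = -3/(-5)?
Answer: -2974/519255 ≈ -0.0057274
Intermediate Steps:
I = -50 (I = -49 - 1 = -50)
m(V) = 179/3 (m(V) = -⅓*(-179) = 179/3)
p(P) = ⅗ (p(P) = -3*(-⅕) = ⅗)
H(l, Y) = 696 (H(l, Y) = -4*(-174) = 696)
A = 693/5 (A = -11*⅗*(-21) = -33/5*(-21) = 693/5 ≈ 138.60)
(m(I) + A)/(H(-144, -71) - 35313) = (179/3 + 693/5)/(696 - 35313) = (2974/15)/(-34617) = (2974/15)*(-1/34617) = -2974/519255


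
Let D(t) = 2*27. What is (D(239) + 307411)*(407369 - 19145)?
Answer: 119365292160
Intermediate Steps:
D(t) = 54
(D(239) + 307411)*(407369 - 19145) = (54 + 307411)*(407369 - 19145) = 307465*388224 = 119365292160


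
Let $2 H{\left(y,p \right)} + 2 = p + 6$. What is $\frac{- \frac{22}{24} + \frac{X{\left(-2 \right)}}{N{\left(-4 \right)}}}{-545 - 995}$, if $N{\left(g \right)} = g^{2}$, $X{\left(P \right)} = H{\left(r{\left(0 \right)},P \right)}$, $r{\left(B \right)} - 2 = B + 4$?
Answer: $\frac{41}{73920} \approx 0.00055465$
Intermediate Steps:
$r{\left(B \right)} = 6 + B$ ($r{\left(B \right)} = 2 + \left(B + 4\right) = 2 + \left(4 + B\right) = 6 + B$)
$H{\left(y,p \right)} = 2 + \frac{p}{2}$ ($H{\left(y,p \right)} = -1 + \frac{p + 6}{2} = -1 + \frac{6 + p}{2} = -1 + \left(3 + \frac{p}{2}\right) = 2 + \frac{p}{2}$)
$X{\left(P \right)} = 2 + \frac{P}{2}$
$\frac{- \frac{22}{24} + \frac{X{\left(-2 \right)}}{N{\left(-4 \right)}}}{-545 - 995} = \frac{- \frac{22}{24} + \frac{2 + \frac{1}{2} \left(-2\right)}{\left(-4\right)^{2}}}{-545 - 995} = \frac{\left(-22\right) \frac{1}{24} + \frac{2 - 1}{16}}{-1540} = \left(- \frac{11}{12} + 1 \cdot \frac{1}{16}\right) \left(- \frac{1}{1540}\right) = \left(- \frac{11}{12} + \frac{1}{16}\right) \left(- \frac{1}{1540}\right) = \left(- \frac{41}{48}\right) \left(- \frac{1}{1540}\right) = \frac{41}{73920}$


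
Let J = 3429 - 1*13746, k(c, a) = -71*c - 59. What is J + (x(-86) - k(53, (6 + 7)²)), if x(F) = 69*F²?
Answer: 503829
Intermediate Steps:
k(c, a) = -59 - 71*c
J = -10317 (J = 3429 - 13746 = -10317)
J + (x(-86) - k(53, (6 + 7)²)) = -10317 + (69*(-86)² - (-59 - 71*53)) = -10317 + (69*7396 - (-59 - 3763)) = -10317 + (510324 - 1*(-3822)) = -10317 + (510324 + 3822) = -10317 + 514146 = 503829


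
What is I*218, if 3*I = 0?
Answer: 0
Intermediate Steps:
I = 0 (I = (⅓)*0 = 0)
I*218 = 0*218 = 0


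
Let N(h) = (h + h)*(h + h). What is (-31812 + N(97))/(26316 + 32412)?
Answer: 728/7341 ≈ 0.099169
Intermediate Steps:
N(h) = 4*h**2 (N(h) = (2*h)*(2*h) = 4*h**2)
(-31812 + N(97))/(26316 + 32412) = (-31812 + 4*97**2)/(26316 + 32412) = (-31812 + 4*9409)/58728 = (-31812 + 37636)*(1/58728) = 5824*(1/58728) = 728/7341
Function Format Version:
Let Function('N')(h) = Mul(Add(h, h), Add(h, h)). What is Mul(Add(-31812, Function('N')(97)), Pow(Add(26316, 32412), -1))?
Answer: Rational(728, 7341) ≈ 0.099169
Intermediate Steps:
Function('N')(h) = Mul(4, Pow(h, 2)) (Function('N')(h) = Mul(Mul(2, h), Mul(2, h)) = Mul(4, Pow(h, 2)))
Mul(Add(-31812, Function('N')(97)), Pow(Add(26316, 32412), -1)) = Mul(Add(-31812, Mul(4, Pow(97, 2))), Pow(Add(26316, 32412), -1)) = Mul(Add(-31812, Mul(4, 9409)), Pow(58728, -1)) = Mul(Add(-31812, 37636), Rational(1, 58728)) = Mul(5824, Rational(1, 58728)) = Rational(728, 7341)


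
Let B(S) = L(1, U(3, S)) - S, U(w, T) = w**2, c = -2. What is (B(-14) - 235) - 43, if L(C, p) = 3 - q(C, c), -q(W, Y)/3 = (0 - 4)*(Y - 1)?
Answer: -225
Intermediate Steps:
q(W, Y) = -12 + 12*Y (q(W, Y) = -3*(0 - 4)*(Y - 1) = -(-12)*(-1 + Y) = -3*(4 - 4*Y) = -12 + 12*Y)
L(C, p) = 39 (L(C, p) = 3 - (-12 + 12*(-2)) = 3 - (-12 - 24) = 3 - 1*(-36) = 3 + 36 = 39)
B(S) = 39 - S
(B(-14) - 235) - 43 = ((39 - 1*(-14)) - 235) - 43 = ((39 + 14) - 235) - 43 = (53 - 235) - 43 = -182 - 43 = -225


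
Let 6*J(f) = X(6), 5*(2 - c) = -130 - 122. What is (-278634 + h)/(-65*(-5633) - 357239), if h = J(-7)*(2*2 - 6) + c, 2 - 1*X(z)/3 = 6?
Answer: -696444/22265 ≈ -31.280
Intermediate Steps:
X(z) = -12 (X(z) = 6 - 3*6 = 6 - 18 = -12)
c = 262/5 (c = 2 - (-130 - 122)/5 = 2 - ⅕*(-252) = 2 + 252/5 = 262/5 ≈ 52.400)
J(f) = -2 (J(f) = (⅙)*(-12) = -2)
h = 282/5 (h = -2*(2*2 - 6) + 262/5 = -2*(4 - 6) + 262/5 = -2*(-2) + 262/5 = 4 + 262/5 = 282/5 ≈ 56.400)
(-278634 + h)/(-65*(-5633) - 357239) = (-278634 + 282/5)/(-65*(-5633) - 357239) = -1392888/(5*(366145 - 357239)) = -1392888/5/8906 = -1392888/5*1/8906 = -696444/22265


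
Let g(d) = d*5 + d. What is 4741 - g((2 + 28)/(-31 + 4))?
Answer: 14243/3 ≈ 4747.7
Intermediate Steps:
g(d) = 6*d (g(d) = 5*d + d = 6*d)
4741 - g((2 + 28)/(-31 + 4)) = 4741 - 6*(2 + 28)/(-31 + 4) = 4741 - 6*30/(-27) = 4741 - 6*30*(-1/27) = 4741 - 6*(-10)/9 = 4741 - 1*(-20/3) = 4741 + 20/3 = 14243/3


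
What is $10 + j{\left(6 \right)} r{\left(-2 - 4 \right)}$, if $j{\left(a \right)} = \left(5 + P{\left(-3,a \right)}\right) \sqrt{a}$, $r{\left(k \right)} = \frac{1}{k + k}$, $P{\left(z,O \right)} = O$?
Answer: $10 - \frac{11 \sqrt{6}}{12} \approx 7.7546$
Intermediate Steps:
$r{\left(k \right)} = \frac{1}{2 k}$
$j{\left(a \right)} = \sqrt{a} \left(5 + a\right)$ ($j{\left(a \right)} = \left(5 + a\right) \sqrt{a} = \sqrt{a} \left(5 + a\right)$)
$10 + j{\left(6 \right)} r{\left(-2 - 4 \right)} = 10 + \sqrt{6} \left(5 + 6\right) \frac{1}{2 \left(-2 - 4\right)} = 10 + \sqrt{6} \cdot 11 \frac{1}{2 \left(-2 - 4\right)} = 10 + 11 \sqrt{6} \frac{1}{2 \left(-6\right)} = 10 + 11 \sqrt{6} \cdot \frac{1}{2} \left(- \frac{1}{6}\right) = 10 + 11 \sqrt{6} \left(- \frac{1}{12}\right) = 10 - \frac{11 \sqrt{6}}{12}$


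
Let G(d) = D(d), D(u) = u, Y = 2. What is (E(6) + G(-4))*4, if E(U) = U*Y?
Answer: 32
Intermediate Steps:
G(d) = d
E(U) = 2*U (E(U) = U*2 = 2*U)
(E(6) + G(-4))*4 = (2*6 - 4)*4 = (12 - 4)*4 = 8*4 = 32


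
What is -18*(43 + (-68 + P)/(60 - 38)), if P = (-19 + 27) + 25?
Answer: -8199/11 ≈ -745.36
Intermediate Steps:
P = 33 (P = 8 + 25 = 33)
-18*(43 + (-68 + P)/(60 - 38)) = -18*(43 + (-68 + 33)/(60 - 38)) = -18*(43 - 35/22) = -18*911/22 = -8199/11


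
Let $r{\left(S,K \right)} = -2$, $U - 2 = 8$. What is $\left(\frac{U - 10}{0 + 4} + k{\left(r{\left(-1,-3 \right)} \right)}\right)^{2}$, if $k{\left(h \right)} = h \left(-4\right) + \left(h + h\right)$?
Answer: $16$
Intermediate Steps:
$U = 10$ ($U = 2 + 8 = 10$)
$k{\left(h \right)} = - 2 h$ ($k{\left(h \right)} = - 4 h + 2 h = - 2 h$)
$\left(\frac{U - 10}{0 + 4} + k{\left(r{\left(-1,-3 \right)} \right)}\right)^{2} = \left(\frac{10 - 10}{0 + 4} - -4\right)^{2} = \left(\frac{0}{4} + 4\right)^{2} = \left(0 \cdot \frac{1}{4} + 4\right)^{2} = \left(0 + 4\right)^{2} = 4^{2} = 16$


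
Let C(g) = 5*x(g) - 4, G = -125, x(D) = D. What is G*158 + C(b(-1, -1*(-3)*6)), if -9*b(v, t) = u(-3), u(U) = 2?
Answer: -177796/9 ≈ -19755.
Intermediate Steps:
b(v, t) = -2/9 (b(v, t) = -⅑*2 = -2/9)
C(g) = -4 + 5*g (C(g) = 5*g - 4 = -4 + 5*g)
G*158 + C(b(-1, -1*(-3)*6)) = -125*158 + (-4 + 5*(-2/9)) = -19750 + (-4 - 10/9) = -19750 - 46/9 = -177796/9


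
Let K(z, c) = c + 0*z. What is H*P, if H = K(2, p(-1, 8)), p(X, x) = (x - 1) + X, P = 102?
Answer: 612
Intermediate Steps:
p(X, x) = -1 + X + x (p(X, x) = (-1 + x) + X = -1 + X + x)
K(z, c) = c (K(z, c) = c + 0 = c)
H = 6 (H = -1 - 1 + 8 = 6)
H*P = 6*102 = 612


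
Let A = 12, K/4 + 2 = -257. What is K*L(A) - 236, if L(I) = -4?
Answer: 3908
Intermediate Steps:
K = -1036 (K = -8 + 4*(-257) = -8 - 1028 = -1036)
K*L(A) - 236 = -1036*(-4) - 236 = 4144 - 236 = 3908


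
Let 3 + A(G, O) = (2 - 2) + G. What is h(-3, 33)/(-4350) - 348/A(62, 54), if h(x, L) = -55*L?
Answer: -93781/17110 ≈ -5.4811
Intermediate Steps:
A(G, O) = -3 + G (A(G, O) = -3 + ((2 - 2) + G) = -3 + (0 + G) = -3 + G)
h(-3, 33)/(-4350) - 348/A(62, 54) = -55*33/(-4350) - 348/(-3 + 62) = -1815*(-1/4350) - 348/59 = 121/290 - 348*1/59 = 121/290 - 348/59 = -93781/17110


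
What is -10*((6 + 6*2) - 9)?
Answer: -90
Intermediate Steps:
-10*((6 + 6*2) - 9) = -10*((6 + 12) - 9) = -10*(18 - 9) = -10*9 = -90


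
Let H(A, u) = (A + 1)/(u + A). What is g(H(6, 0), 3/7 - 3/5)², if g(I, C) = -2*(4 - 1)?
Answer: 36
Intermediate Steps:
H(A, u) = (1 + A)/(A + u)
g(I, C) = -6 (g(I, C) = -2*3 = -6)
g(H(6, 0), 3/7 - 3/5)² = (-6)² = 36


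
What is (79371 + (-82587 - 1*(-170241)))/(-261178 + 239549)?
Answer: -167025/21629 ≈ -7.7223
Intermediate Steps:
(79371 + (-82587 - 1*(-170241)))/(-261178 + 239549) = (79371 + (-82587 + 170241))/(-21629) = (79371 + 87654)*(-1/21629) = 167025*(-1/21629) = -167025/21629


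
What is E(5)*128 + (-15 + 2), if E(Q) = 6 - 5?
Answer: 115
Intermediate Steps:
E(Q) = 1
E(5)*128 + (-15 + 2) = 1*128 + (-15 + 2) = 128 - 13 = 115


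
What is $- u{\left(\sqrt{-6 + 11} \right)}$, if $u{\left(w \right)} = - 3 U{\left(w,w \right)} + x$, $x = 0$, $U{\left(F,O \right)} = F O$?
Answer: $15$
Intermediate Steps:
$u{\left(w \right)} = - 3 w^{2}$ ($u{\left(w \right)} = - 3 w w + 0 = - 3 w^{2} + 0 = - 3 w^{2}$)
$- u{\left(\sqrt{-6 + 11} \right)} = - \left(-3\right) \left(\sqrt{-6 + 11}\right)^{2} = - \left(-3\right) \left(\sqrt{5}\right)^{2} = - \left(-3\right) 5 = \left(-1\right) \left(-15\right) = 15$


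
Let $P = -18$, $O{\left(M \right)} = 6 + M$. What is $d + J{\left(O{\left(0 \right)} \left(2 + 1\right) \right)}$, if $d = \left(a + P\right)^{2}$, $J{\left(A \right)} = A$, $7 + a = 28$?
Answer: $27$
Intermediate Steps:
$a = 21$ ($a = -7 + 28 = 21$)
$d = 9$ ($d = \left(21 - 18\right)^{2} = 3^{2} = 9$)
$d + J{\left(O{\left(0 \right)} \left(2 + 1\right) \right)} = 9 + \left(6 + 0\right) \left(2 + 1\right) = 9 + 6 \cdot 3 = 9 + 18 = 27$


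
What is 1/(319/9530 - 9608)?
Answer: -9530/91563921 ≈ -0.00010408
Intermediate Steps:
1/(319/9530 - 9608) = 1/(-91563921/9530) = -9530/91563921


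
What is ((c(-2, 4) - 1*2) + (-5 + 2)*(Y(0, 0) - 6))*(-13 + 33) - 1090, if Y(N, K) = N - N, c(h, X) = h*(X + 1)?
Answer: -970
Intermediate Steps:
c(h, X) = h*(1 + X)
Y(N, K) = 0
((c(-2, 4) - 1*2) + (-5 + 2)*(Y(0, 0) - 6))*(-13 + 33) - 1090 = ((-2*(1 + 4) - 1*2) + (-5 + 2)*(0 - 6))*(-13 + 33) - 1090 = ((-2*5 - 2) - 3*(-6))*20 - 1090 = ((-10 - 2) + 18)*20 - 1090 = (-12 + 18)*20 - 1090 = 6*20 - 1090 = 120 - 1090 = -970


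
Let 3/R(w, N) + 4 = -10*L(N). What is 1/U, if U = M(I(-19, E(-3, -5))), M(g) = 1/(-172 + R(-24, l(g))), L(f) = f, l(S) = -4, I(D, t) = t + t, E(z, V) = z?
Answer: -2063/12 ≈ -171.92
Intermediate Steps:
I(D, t) = 2*t
R(w, N) = 3/(-4 - 10*N)
M(g) = -12/2063 (M(g) = 1/(-172 - 3/(4 + 10*(-4))) = 1/(-172 - 3/(4 - 40)) = 1/(-172 - 3/(-36)) = 1/(-172 - 3*(-1/36)) = 1/(-172 + 1/12) = 1/(-2063/12) = -12/2063)
U = -12/2063 ≈ -0.0058168
1/U = 1/(-12/2063) = -2063/12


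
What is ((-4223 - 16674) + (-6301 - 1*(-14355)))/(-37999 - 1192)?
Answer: 12843/39191 ≈ 0.32770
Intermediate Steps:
((-4223 - 16674) + (-6301 - 1*(-14355)))/(-37999 - 1192) = (-20897 + (-6301 + 14355))/(-39191) = (-20897 + 8054)*(-1/39191) = -12843*(-1/39191) = 12843/39191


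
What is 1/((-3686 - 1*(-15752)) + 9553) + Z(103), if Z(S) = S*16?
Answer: 35628113/21619 ≈ 1648.0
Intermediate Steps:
Z(S) = 16*S
1/((-3686 - 1*(-15752)) + 9553) + Z(103) = 1/((-3686 - 1*(-15752)) + 9553) + 16*103 = 1/((-3686 + 15752) + 9553) + 1648 = 1/(12066 + 9553) + 1648 = 1/21619 + 1648 = 35628113/21619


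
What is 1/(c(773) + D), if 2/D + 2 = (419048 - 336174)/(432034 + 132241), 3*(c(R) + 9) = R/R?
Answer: -1568514/15286613 ≈ -0.10261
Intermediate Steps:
c(R) = -26/3 (c(R) = -9 + (R/R)/3 = -9 + (⅓)*1 = -9 + ⅓ = -26/3)
D = -564275/522838 (D = 2/(-2 + (419048 - 336174)/(432034 + 132241)) = 2/(-2 + 82874/564275) = 2/(-1045676/564275) = 2*(-564275/1045676) = -564275/522838 ≈ -1.0793)
1/(c(773) + D) = 1/(-26/3 - 564275/522838) = 1/(-15286613/1568514) = -1568514/15286613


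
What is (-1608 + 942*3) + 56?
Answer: 1274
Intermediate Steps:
(-1608 + 942*3) + 56 = (-1608 + 2826) + 56 = 1218 + 56 = 1274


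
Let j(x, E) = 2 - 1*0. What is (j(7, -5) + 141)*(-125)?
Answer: -17875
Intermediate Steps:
j(x, E) = 2 (j(x, E) = 2 + 0 = 2)
(j(7, -5) + 141)*(-125) = (2 + 141)*(-125) = 143*(-125) = -17875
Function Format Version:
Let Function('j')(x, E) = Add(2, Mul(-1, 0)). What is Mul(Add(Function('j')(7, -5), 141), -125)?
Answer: -17875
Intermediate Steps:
Function('j')(x, E) = 2 (Function('j')(x, E) = Add(2, 0) = 2)
Mul(Add(Function('j')(7, -5), 141), -125) = Mul(Add(2, 141), -125) = Mul(143, -125) = -17875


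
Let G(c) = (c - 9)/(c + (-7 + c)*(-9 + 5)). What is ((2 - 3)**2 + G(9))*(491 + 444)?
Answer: 935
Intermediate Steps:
G(c) = (-9 + c)/(28 - 3*c) (G(c) = (-9 + c)/(c + (-7 + c)*(-4)) = (-9 + c)/(c + (28 - 4*c)) = (-9 + c)/(28 - 3*c))
((2 - 3)**2 + G(9))*(491 + 444) = ((2 - 3)**2 + (9 - 1*9)/(-28 + 3*9))*(491 + 444) = ((-1)**2 + (9 - 9)/(-28 + 27))*935 = (1 + 0/(-1))*935 = (1 - 1*0)*935 = (1 + 0)*935 = 1*935 = 935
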